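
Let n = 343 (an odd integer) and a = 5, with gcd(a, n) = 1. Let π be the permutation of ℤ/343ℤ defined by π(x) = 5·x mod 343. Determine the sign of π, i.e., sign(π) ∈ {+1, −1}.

Start at x=335: 335 → 303 → 143 → 29 → 145 → 39 → 195 → … (one orbit).
Decompose π into cycles: lengths [294, 42, 6, 1] (4 cycles, including the fixed point 0).
343 − 4 = 339 transpositions; sign(π) = (−1)^339 = -1.
Via Zolotarev, sign(π_{5}) = (5|343) = -1.

-1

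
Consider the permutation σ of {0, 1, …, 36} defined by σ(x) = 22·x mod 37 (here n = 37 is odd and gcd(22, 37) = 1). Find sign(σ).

Trace 7: π^k(7) = [7, 6, 21, 18, 26, 17, 4] for k=0..6.
2 cycles of lengths [36, 1].
2 cycles on 37: each ℓ→(−1)^(ℓ−1), product (−1)^35 = -1.
The Jacobi symbol (22|37) = -1 (Zolotarev) agrees.

-1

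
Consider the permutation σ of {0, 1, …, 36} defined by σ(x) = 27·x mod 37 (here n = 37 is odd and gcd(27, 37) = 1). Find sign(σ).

Trace 11: π^k(11) = [11, 1, 27, 26, 36, 10] for k=0..5.
Decompose π into cycles: lengths [6, 6, 6, 6, 6, 6, 1] (7 cycles, including the fixed point 0).
With 7 cycles on 37 points, sign = (−1)^{37−7} = +1.
Via Zolotarev, sign(π_{27}) = (27|37) = +1.

+1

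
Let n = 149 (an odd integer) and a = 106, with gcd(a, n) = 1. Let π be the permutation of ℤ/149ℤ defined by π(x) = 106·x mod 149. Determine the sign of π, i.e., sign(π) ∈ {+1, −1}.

-1

Orbit of 97 under x↦106x: [97, 1, 106, 61, 59, 145, 23]… (length divides ord_149(106)).
Cycle type of π: 148 + 1; total 2 cycles.
Σ(ℓ_i−1) = 149−2 = 147; sign = (−1)^147 = -1.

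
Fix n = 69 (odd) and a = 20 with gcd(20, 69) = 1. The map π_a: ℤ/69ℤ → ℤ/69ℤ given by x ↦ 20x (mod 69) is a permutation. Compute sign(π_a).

Start at x=5: 5 → 31 → 68 → 49 → 14 → 4 → 11 → … (one orbit).
π_20 has 5 disjoint cycles with lengths [22, 22, 22, 2, 1] on {0,…,68}.
n − c = 69 − 5 = 64; sign = (−1)^64 = +1.
(20|69)_J = +1 (Zolotarev's lemma cross-check).

+1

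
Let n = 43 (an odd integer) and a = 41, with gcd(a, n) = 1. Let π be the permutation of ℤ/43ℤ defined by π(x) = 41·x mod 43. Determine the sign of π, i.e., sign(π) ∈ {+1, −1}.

+1

Start at x=35: 35 → 16 → 11 → 21 → 1 → 41 → 4 → 35 (one orbit).
Decompose π into cycles: lengths [7, 7, 7, 7, 7, 7, 1] (7 cycles, including the fixed point 0).
sign(π) = (−1)^{n − #cycles} = (−1)^{43−7} = (−1)^36 = +1.
Via Zolotarev, sign(π_{41}) = (41|43) = +1.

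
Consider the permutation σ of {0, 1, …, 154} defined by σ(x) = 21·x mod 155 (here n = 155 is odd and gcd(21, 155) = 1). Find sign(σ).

Orbit of 91 under x↦21x: [91, 51, 141, 16, 26, 81, 151]… (length divides ord_155(21)).
The orbit structure of x ↦ 21x mod 155: 10 orbits of sizes [30, 30, 30, 30, 30, 1, 1, 1, 1, 1].
Σ(ℓ_i−1) = 155−10 = 145; sign = (−1)^145 = -1.

-1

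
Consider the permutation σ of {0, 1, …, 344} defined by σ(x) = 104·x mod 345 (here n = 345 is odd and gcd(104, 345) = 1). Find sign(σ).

-1

Start at x=119: 119 → 301 → 254 → 196 → 29 → 256 → 59 → … (one orbit).
24 cycles of lengths [22, 22, 22, 22, 22, 22, 22, 22, 22, 22, 22, 22, 22, 22, 11, 11, 2, 2, 2, 2, 2, 2, 2, 1].
With 24 cycles on 345 points, sign = (−1)^{345−24} = -1.
Zolotarev: (104|345) = -1, matching the cycle-count sign.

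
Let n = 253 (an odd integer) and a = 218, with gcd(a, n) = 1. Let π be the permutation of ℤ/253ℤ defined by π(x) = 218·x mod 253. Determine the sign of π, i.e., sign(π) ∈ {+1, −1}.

-1

Trace 225: π^k(225) = [225, 221, 108, 15, 234, 159, 1] for k=0..6.
π_218 has 6 disjoint cycles with lengths [110, 110, 22, 5, 5, 1] on {0,…,252}.
n − c = 253 − 6 = 247; sign = (−1)^247 = -1.
Check: (218/253) = -1 by Zolotarev.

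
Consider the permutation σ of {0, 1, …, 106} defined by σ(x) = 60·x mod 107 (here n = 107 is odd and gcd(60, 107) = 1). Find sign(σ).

-1

Orbit of 80 under x↦60x: [80, 92, 63, 35, 67, 61, 22]… (length divides ord_107(60)).
2 cycles of lengths [106, 1].
n − c = 107 − 2 = 105; sign = (−1)^105 = -1.
The Jacobi symbol (60|107) = -1 (Zolotarev) agrees.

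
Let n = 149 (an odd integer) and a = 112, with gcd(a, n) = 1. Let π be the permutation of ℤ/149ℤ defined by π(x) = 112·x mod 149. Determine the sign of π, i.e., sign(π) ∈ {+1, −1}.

+1

Orbit of 28 under x↦112x: [28, 7, 39, 47, 49, 124, 31]… (length divides ord_149(112)).
3 cycles of lengths [74, 74, 1].
sign(π) = (−1)^{n − #cycles} = (−1)^{149−3} = (−1)^146 = +1.
The Jacobi symbol (112|149) = +1 (Zolotarev) agrees.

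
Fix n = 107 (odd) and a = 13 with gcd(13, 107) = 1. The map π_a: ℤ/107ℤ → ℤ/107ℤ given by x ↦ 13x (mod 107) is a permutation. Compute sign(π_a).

+1

Orbit of 44 under x↦13x: [44, 37, 53, 47, 76, 25, 4]… (length divides ord_107(13)).
Decompose π into cycles: lengths [53, 53, 1] (3 cycles, including the fixed point 0).
With 3 cycles on 107 points, sign = (−1)^{107−3} = +1.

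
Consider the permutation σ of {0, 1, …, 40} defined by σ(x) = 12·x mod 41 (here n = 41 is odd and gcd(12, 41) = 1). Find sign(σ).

Start at x=12: 12 → 21 → 6 → 31 → 3 → 36 → 22 → … (one orbit).
The orbit structure of x ↦ 12x mod 41: 2 orbits of sizes [40, 1].
2 cycles on 41: each ℓ→(−1)^(ℓ−1), product (−1)^39 = -1.
(12|41)_J = -1 (Zolotarev's lemma cross-check).

-1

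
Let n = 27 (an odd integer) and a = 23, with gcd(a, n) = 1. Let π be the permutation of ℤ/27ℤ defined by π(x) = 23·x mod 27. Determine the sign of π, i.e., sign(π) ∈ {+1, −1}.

-1

Start at x=14: 14 → 25 → 8 → 22 → 20 → 1 → 23 → … (one orbit).
The orbit structure of x ↦ 23x mod 27: 4 orbits of sizes [18, 6, 2, 1].
With 4 cycles on 27 points, sign = (−1)^{27−4} = -1.
Zolotarev: (23|27) = -1, matching the cycle-count sign.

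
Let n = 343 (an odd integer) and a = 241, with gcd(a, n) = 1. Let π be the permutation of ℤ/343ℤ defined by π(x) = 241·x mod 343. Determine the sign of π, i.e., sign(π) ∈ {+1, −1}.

-1

Orbit of 47 under x↦241x: [47, 8, 213, 226, 272, 39, 138]… (length divides ord_343(241)).
Decompose π into cycles: lengths [294, 42, 6, 1] (4 cycles, including the fixed point 0).
343 − 4 = 339 transpositions; sign(π) = (−1)^339 = -1.
Zolotarev: (241|343) = -1, matching the cycle-count sign.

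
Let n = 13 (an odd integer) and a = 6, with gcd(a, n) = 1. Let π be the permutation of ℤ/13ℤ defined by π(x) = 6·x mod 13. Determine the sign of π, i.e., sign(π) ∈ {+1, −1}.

Orbit of 7 under x↦6x: [7, 3, 5, 4, 11, 1, 6]… (length divides ord_13(6)).
2 cycles of lengths [12, 1].
sign(π) = (−1)^{n − #cycles} = (−1)^{13−2} = (−1)^11 = -1.

-1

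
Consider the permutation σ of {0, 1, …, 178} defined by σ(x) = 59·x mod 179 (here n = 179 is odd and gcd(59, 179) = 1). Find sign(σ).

Orbit of 68 under x↦59x: [68, 74, 70, 13, 51, 145, 142]… (length divides ord_179(59)).
Decompose π into cycles: lengths [89, 89, 1] (3 cycles, including the fixed point 0).
With 3 cycles on 179 points, sign = (−1)^{179−3} = +1.

+1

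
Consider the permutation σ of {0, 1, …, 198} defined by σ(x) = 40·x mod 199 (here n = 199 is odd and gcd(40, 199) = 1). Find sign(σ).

Start at x=40: 40 → 8 → 121 → 64 → 172 → 114 → 182 → … (one orbit).
7 cycles of lengths [33, 33, 33, 33, 33, 33, 1].
With 7 cycles on 199 points, sign = (−1)^{199−7} = +1.
Zolotarev: (40|199) = +1, matching the cycle-count sign.

+1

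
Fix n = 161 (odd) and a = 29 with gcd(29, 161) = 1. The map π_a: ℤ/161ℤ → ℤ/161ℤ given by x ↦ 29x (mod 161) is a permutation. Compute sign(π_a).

+1

Orbit of 64 under x↦29x: [64, 85, 50, 1, 29, 36, 78]… (length divides ord_161(29)).
21 cycles of lengths [11, 11, 11, 11, 11, 11, 11, 11, 11, 11, 11, 11, 11, 11, 1, 1, 1, 1, 1, 1, 1].
n − c = 161 − 21 = 140; sign = (−1)^140 = +1.
Check: (29/161) = +1 by Zolotarev.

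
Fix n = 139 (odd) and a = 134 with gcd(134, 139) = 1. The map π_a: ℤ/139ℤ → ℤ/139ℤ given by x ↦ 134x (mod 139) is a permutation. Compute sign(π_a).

Start at x=88: 88 → 116 → 115 → 120 → 95 → 81 → 12 → … (one orbit).
2 cycles of lengths [138, 1].
sign(π) = (−1)^{n − #cycles} = (−1)^{139−2} = (−1)^137 = -1.
The Jacobi symbol (134|139) = -1 (Zolotarev) agrees.

-1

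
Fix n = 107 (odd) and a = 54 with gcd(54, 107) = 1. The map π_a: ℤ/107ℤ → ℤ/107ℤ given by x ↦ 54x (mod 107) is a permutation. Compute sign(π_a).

-1

Orbit of 62 under x↦54x: [62, 31, 69, 88, 44, 22, 11]… (length divides ord_107(54)).
Cycle lengths of π_54 on ℤ/107ℤ: [106, 1]; 2 cycles in total.
107 − 2 = 105 transpositions; sign(π) = (−1)^105 = -1.
Zolotarev: (54|107) = -1, matching the cycle-count sign.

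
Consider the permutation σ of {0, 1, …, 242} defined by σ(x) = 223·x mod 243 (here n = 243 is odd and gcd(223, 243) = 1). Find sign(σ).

+1

Trace 208: π^k(208) = [208, 214, 94, 64, 178, 85, 1] for k=0..6.
Cycle lengths of π_223 on ℤ/243ℤ: [81, 81, 27, 27, 9, 9, 3, 3, 1, 1, 1]; 11 cycles in total.
11 cycles on 243: each ℓ→(−1)^(ℓ−1), product (−1)^232 = +1.
(223|243)_J = +1 (Zolotarev's lemma cross-check).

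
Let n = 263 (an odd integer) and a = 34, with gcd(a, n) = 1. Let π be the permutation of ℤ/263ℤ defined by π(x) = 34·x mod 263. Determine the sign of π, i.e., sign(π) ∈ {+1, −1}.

Orbit of 9 under x↦34x: [9, 43, 147, 1, 34, 104, 117]… (length divides ord_263(34)).
π_34 has 3 disjoint cycles with lengths [131, 131, 1] on {0,…,262}.
With 3 cycles on 263 points, sign = (−1)^{263−3} = +1.
The Jacobi symbol (34|263) = +1 (Zolotarev) agrees.

+1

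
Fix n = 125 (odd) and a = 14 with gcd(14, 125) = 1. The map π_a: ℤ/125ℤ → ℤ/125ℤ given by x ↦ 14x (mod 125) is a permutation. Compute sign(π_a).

Start at x=24: 24 → 86 → 79 → 106 → 109 → 26 → 114 → … (one orbit).
π_14 has 7 disjoint cycles with lengths [50, 50, 10, 10, 2, 2, 1] on {0,…,124}.
Σ(ℓ_i−1) = 125−7 = 118; sign = (−1)^118 = +1.

+1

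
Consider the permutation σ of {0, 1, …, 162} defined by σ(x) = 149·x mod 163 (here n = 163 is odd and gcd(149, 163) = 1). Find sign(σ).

-1

Trace 130: π^k(130) = [130, 136, 52, 87, 86, 100, 67] for k=0..6.
π_149 has 2 disjoint cycles with lengths [162, 1] on {0,…,162}.
With 2 cycles on 163 points, sign = (−1)^{163−2} = -1.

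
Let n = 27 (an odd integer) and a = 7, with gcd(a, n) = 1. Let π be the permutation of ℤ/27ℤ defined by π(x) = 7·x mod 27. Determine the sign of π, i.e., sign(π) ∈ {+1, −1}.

Trace 10: π^k(10) = [10, 16, 4, 1, 7, 22, 19] for k=0..6.
π_7 has 7 disjoint cycles with lengths [9, 9, 3, 3, 1, 1, 1] on {0,…,26}.
7 cycles on 27: each ℓ→(−1)^(ℓ−1), product (−1)^20 = +1.

+1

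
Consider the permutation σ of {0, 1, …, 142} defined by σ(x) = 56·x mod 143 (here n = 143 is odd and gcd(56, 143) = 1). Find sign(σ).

Start at x=12: 12 → 100 → 23 → 1 → 56 → 133 → 12 (one orbit).
Cycle lengths of π_56 on ℤ/143ℤ: [6, 6, 6, 6, 6, 6, 6, 6, 6, 6, 6, 6, 6, 6, 6, 6, 6, 6, 6, 6, 6, 6, 1, 1, 1, 1, 1, 1, 1, 1, 1, 1, 1]; 33 cycles in total.
n − c = 143 − 33 = 110; sign = (−1)^110 = +1.
Check: (56/143) = +1 by Zolotarev.

+1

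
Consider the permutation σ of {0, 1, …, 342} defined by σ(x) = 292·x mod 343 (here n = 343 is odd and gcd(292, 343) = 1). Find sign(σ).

Start at x=138: 138 → 165 → 160 → 72 → 101 → 337 → 306 → … (one orbit).
Decompose π into cycles: lengths [294, 42, 6, 1] (4 cycles, including the fixed point 0).
4 cycles on 343: each ℓ→(−1)^(ℓ−1), product (−1)^339 = -1.

-1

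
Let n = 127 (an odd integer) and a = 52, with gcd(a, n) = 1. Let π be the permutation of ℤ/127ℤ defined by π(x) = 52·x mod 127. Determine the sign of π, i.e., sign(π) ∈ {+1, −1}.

+1

Start at x=22: 22 → 1 → 52 → 37 → 19 → 99 → 68 → … (one orbit).
15 cycles of lengths [9, 9, 9, 9, 9, 9, 9, 9, 9, 9, 9, 9, 9, 9, 1].
15 cycles on 127: each ℓ→(−1)^(ℓ−1), product (−1)^112 = +1.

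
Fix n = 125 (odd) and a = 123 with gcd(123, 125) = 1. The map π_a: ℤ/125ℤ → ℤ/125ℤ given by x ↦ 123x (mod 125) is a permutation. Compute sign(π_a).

Trace 86: π^k(86) = [86, 78, 94, 62, 1, 123, 4] for k=0..6.
4 cycles of lengths [100, 20, 4, 1].
n − c = 125 − 4 = 121; sign = (−1)^121 = -1.

-1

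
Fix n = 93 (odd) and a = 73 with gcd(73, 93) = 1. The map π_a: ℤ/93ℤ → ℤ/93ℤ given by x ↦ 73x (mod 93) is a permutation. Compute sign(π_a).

Trace 49: π^k(49) = [49, 43, 70, 88, 7, 46, 10] for k=0..6.
Cycle lengths of π_73 on ℤ/93ℤ: [30, 30, 30, 1, 1, 1]; 6 cycles in total.
sign(π) = (−1)^{n − #cycles} = (−1)^{93−6} = (−1)^87 = -1.

-1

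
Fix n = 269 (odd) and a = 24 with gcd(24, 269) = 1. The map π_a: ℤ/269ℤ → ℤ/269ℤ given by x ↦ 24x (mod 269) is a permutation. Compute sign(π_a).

Orbit of 99 under x↦24x: [99, 224, 265, 173, 117, 118, 142]… (length divides ord_269(24)).
Decompose π into cycles: lengths [67, 67, 67, 67, 1] (5 cycles, including the fixed point 0).
sign(π) = (−1)^{n − #cycles} = (−1)^{269−5} = (−1)^264 = +1.

+1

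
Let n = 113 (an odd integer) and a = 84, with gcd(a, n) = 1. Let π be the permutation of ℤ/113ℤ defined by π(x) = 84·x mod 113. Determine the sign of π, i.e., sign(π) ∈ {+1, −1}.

-1

Orbit of 38 under x↦84x: [38, 28, 92, 44, 80, 53, 45]… (length divides ord_113(84)).
The orbit structure of x ↦ 84x mod 113: 2 orbits of sizes [112, 1].
sign(π) = (−1)^{n − #cycles} = (−1)^{113−2} = (−1)^111 = -1.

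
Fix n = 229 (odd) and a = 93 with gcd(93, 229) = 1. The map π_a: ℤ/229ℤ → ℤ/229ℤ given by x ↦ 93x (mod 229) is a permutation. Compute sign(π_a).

-1

Orbit of 43 under x↦93x: [43, 106, 11, 107, 104, 54, 213]… (length divides ord_229(93)).
4 cycles of lengths [76, 76, 76, 1].
sign(π) = (−1)^{n − #cycles} = (−1)^{229−4} = (−1)^225 = -1.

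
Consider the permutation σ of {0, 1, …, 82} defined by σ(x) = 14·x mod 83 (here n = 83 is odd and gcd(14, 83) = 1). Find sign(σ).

Start at x=30: 30 → 5 → 70 → 67 → 25 → 18 → 3 → … (one orbit).
Cycle lengths of π_14 on ℤ/83ℤ: [82, 1]; 2 cycles in total.
n − c = 83 − 2 = 81; sign = (−1)^81 = -1.

-1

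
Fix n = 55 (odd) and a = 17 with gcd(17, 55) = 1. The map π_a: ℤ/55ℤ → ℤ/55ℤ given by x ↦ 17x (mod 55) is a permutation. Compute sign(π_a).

+1

Orbit of 36 under x↦17x: [36, 7, 9, 43, 16, 52, 4]… (length divides ord_55(17)).
Decompose π into cycles: lengths [20, 20, 10, 4, 1] (5 cycles, including the fixed point 0).
Σ(ℓ_i−1) = 55−5 = 50; sign = (−1)^50 = +1.
Zolotarev: (17|55) = +1, matching the cycle-count sign.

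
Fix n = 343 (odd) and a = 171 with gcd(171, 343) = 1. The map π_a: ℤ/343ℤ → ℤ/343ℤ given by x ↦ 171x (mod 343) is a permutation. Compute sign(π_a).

-1

Orbit of 317 under x↦171x: [317, 13, 165, 89, 127, 108, 289]… (length divides ord_343(171)).
Decompose π into cycles: lengths [294, 42, 6, 1] (4 cycles, including the fixed point 0).
343 − 4 = 339 transpositions; sign(π) = (−1)^339 = -1.
The Jacobi symbol (171|343) = -1 (Zolotarev) agrees.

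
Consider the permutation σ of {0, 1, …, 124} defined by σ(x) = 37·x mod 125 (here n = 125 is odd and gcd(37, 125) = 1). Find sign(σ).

Start at x=57: 57 → 109 → 33 → 96 → 52 → 49 → 63 → … (one orbit).
4 cycles of lengths [100, 20, 4, 1].
With 4 cycles on 125 points, sign = (−1)^{125−4} = -1.

-1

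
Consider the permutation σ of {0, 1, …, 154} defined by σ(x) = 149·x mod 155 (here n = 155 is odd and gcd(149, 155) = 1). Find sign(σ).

Orbit of 56 under x↦149x: [56, 129, 1, 149, 36, 94]… (length divides ord_155(149)).
π_149 has 33 disjoint cycles with lengths [6, 6, 6, 6, 6, 6, 6, 6, 6, 6, 6, 6, 6, 6, 6, 6, 6, 6, 6, 6, 3, 3, 3, 3, 3, 3, 3, 3, 3, 3, 2, 2, 1] on {0,…,154}.
Σ(ℓ_i−1) = 155−33 = 122; sign = (−1)^122 = +1.
Check: (149/155) = +1 by Zolotarev.

+1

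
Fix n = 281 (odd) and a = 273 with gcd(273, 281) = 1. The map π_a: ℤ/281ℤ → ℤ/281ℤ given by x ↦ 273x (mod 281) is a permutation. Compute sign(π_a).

+1

Start at x=163: 163 → 101 → 35 → 1 → 273 → 64 → 50 → … (one orbit).
9 cycles of lengths [35, 35, 35, 35, 35, 35, 35, 35, 1].
Σ(ℓ_i−1) = 281−9 = 272; sign = (−1)^272 = +1.
Check: (273/281) = +1 by Zolotarev.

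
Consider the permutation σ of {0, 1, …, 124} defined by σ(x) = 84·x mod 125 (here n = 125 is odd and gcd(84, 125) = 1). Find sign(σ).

Orbit of 74 under x↦84x: [74, 91, 19, 96, 64, 1, 84]… (length divides ord_125(84)).
Decompose π into cycles: lengths [50, 50, 10, 10, 2, 2, 1] (7 cycles, including the fixed point 0).
n − c = 125 − 7 = 118; sign = (−1)^118 = +1.
(84|125)_J = +1 (Zolotarev's lemma cross-check).

+1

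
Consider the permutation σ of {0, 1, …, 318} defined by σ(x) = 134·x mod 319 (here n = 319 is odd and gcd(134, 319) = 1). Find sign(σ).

+1

Orbit of 271 under x↦134x: [271, 267, 50, 1, 134, 92, 206]… (length divides ord_319(134)).
5 cycles of lengths [140, 140, 28, 10, 1].
n − c = 319 − 5 = 314; sign = (−1)^314 = +1.
Via Zolotarev, sign(π_{134}) = (134|319) = +1.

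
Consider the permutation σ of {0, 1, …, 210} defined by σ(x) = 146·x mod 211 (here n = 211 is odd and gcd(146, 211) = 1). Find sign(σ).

Orbit of 27 under x↦146x: [27, 144, 135, 87, 42, 13, 210]… (length divides ord_211(146)).
The orbit structure of x ↦ 146x mod 211: 4 orbits of sizes [70, 70, 70, 1].
4 cycles on 211: each ℓ→(−1)^(ℓ−1), product (−1)^207 = -1.
Via Zolotarev, sign(π_{146}) = (146|211) = -1.

-1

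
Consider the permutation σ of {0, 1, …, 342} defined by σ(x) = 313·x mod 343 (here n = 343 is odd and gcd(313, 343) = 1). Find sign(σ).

-1

Orbit of 129 under x↦313x: [129, 246, 166, 165, 195, 324, 227]… (length divides ord_343(313)).
Cycle type of π: 42×7 + 6×8 + 1; total 16 cycles.
sign(π) = (−1)^{n − #cycles} = (−1)^{343−16} = (−1)^327 = -1.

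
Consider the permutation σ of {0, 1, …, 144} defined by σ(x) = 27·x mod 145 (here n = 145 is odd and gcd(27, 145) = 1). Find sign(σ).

Start at x=34: 34 → 48 → 136 → 47 → 109 → 43 → 1 → … (one orbit).
7 cycles of lengths [28, 28, 28, 28, 28, 4, 1].
Σ(ℓ_i−1) = 145−7 = 138; sign = (−1)^138 = +1.
Zolotarev: (27|145) = +1, matching the cycle-count sign.

+1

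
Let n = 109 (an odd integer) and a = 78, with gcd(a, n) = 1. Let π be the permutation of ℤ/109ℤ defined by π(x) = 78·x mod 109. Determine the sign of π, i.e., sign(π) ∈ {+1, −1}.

Trace 63: π^k(63) = [63, 9, 48, 38, 21, 3, 16] for k=0..6.
π_78 has 5 disjoint cycles with lengths [27, 27, 27, 27, 1] on {0,…,108}.
With 5 cycles on 109 points, sign = (−1)^{109−5} = +1.

+1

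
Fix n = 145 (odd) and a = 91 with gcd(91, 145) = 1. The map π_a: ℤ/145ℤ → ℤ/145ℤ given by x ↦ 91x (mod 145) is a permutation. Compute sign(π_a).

Start at x=36: 36 → 86 → 141 → 71 → 81 → 121 → 136 → … (one orbit).
15 cycles of lengths [14, 14, 14, 14, 14, 14, 14, 14, 14, 14, 1, 1, 1, 1, 1].
Σ(ℓ_i−1) = 145−15 = 130; sign = (−1)^130 = +1.
Zolotarev: (91|145) = +1, matching the cycle-count sign.

+1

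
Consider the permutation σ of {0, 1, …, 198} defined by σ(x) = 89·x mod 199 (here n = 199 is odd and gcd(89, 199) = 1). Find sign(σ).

+1

Start at x=160: 160 → 111 → 128 → 49 → 182 → 79 → 66 → … (one orbit).
Cycle lengths of π_89 on ℤ/199ℤ: [99, 99, 1]; 3 cycles in total.
3 cycles on 199: each ℓ→(−1)^(ℓ−1), product (−1)^196 = +1.
(89|199)_J = +1 (Zolotarev's lemma cross-check).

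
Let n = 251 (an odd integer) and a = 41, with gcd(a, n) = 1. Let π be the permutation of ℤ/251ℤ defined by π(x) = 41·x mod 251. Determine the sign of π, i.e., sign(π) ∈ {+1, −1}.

Start at x=194: 194 → 173 → 65 → 155 → 80 → 17 → 195 → … (one orbit).
The orbit structure of x ↦ 41x mod 251: 3 orbits of sizes [125, 125, 1].
3 cycles on 251: each ℓ→(−1)^(ℓ−1), product (−1)^248 = +1.
(41|251)_J = +1 (Zolotarev's lemma cross-check).

+1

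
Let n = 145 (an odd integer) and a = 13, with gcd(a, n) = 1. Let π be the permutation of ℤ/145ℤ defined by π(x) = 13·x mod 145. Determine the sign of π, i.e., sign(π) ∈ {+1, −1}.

Orbit of 57 under x↦13x: [57, 16, 63, 94, 62, 81, 38]… (length divides ord_145(13)).
8 cycles of lengths [28, 28, 28, 28, 14, 14, 4, 1].
sign(π) = (−1)^{n − #cycles} = (−1)^{145−8} = (−1)^137 = -1.
The Jacobi symbol (13|145) = -1 (Zolotarev) agrees.

-1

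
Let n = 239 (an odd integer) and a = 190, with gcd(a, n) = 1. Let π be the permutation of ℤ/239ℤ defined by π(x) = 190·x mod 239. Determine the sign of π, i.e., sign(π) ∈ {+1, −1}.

-1

Orbit of 63 under x↦190x: [63, 20, 215, 220, 214, 30, 203]… (length divides ord_239(190)).
π_190 has 2 disjoint cycles with lengths [238, 1] on {0,…,238}.
n − c = 239 − 2 = 237; sign = (−1)^237 = -1.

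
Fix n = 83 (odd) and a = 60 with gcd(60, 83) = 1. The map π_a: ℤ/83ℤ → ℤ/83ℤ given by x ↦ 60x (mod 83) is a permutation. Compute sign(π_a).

Trace 58: π^k(58) = [58, 77, 55, 63, 45, 44, 67] for k=0..6.
Decompose π into cycles: lengths [82, 1] (2 cycles, including the fixed point 0).
83 − 2 = 81 transpositions; sign(π) = (−1)^81 = -1.
Zolotarev: (60|83) = -1, matching the cycle-count sign.

-1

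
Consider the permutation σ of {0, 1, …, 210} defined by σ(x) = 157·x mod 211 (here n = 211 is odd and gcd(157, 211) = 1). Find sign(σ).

-1

Trace 179: π^k(179) = [179, 40, 161, 168, 1, 157, 173] for k=0..6.
Cycle type of π: 42×5 + 1; total 6 cycles.
sign(π) = (−1)^{n − #cycles} = (−1)^{211−6} = (−1)^205 = -1.
Zolotarev: (157|211) = -1, matching the cycle-count sign.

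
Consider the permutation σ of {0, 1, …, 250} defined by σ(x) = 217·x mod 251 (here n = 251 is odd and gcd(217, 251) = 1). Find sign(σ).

Start at x=219: 219 → 84 → 156 → 218 → 118 → 4 → 115 → … (one orbit).
π_217 has 3 disjoint cycles with lengths [125, 125, 1] on {0,…,250}.
n − c = 251 − 3 = 248; sign = (−1)^248 = +1.
Zolotarev: (217|251) = +1, matching the cycle-count sign.

+1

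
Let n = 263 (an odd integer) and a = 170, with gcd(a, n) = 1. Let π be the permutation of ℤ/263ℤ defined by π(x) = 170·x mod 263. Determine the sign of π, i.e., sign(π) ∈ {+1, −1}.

Trace 58: π^k(58) = [58, 129, 101, 75, 126, 117, 165] for k=0..6.
Decompose π into cycles: lengths [262, 1] (2 cycles, including the fixed point 0).
263 − 2 = 261 transpositions; sign(π) = (−1)^261 = -1.
Zolotarev: (170|263) = -1, matching the cycle-count sign.

-1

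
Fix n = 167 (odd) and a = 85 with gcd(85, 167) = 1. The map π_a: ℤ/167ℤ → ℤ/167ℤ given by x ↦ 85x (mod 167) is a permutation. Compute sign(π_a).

Orbit of 24 under x↦85x: [24, 36, 54, 81, 38, 57, 2]… (length divides ord_167(85)).
Cycle lengths of π_85 on ℤ/167ℤ: [83, 83, 1]; 3 cycles in total.
With 3 cycles on 167 points, sign = (−1)^{167−3} = +1.

+1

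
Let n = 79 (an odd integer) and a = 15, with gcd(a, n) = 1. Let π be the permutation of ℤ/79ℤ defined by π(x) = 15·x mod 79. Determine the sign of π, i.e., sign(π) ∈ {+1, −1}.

Trace 27: π^k(27) = [27, 10, 71, 38, 17, 18, 33] for k=0..6.
The orbit structure of x ↦ 15x mod 79: 4 orbits of sizes [26, 26, 26, 1].
sign(π) = (−1)^{n − #cycles} = (−1)^{79−4} = (−1)^75 = -1.
Zolotarev: (15|79) = -1, matching the cycle-count sign.

-1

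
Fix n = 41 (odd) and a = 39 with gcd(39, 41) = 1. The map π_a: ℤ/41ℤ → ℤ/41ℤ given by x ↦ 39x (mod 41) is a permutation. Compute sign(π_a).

Orbit of 21 under x↦39x: [21, 40, 2, 37, 8, 25, 32]… (length divides ord_41(39)).
3 cycles of lengths [20, 20, 1].
Σ(ℓ_i−1) = 41−3 = 38; sign = (−1)^38 = +1.
Check: (39/41) = +1 by Zolotarev.

+1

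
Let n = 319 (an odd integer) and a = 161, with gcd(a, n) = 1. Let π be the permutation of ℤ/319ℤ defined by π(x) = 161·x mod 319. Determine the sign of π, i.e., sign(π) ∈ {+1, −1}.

-1

Start at x=82: 82 → 123 → 25 → 197 → 136 → 204 → 306 → … (one orbit).
Cycle lengths of π_161 on ℤ/319ℤ: [70, 70, 70, 70, 10, 7, 7, 7, 7, 1]; 10 cycles in total.
Σ(ℓ_i−1) = 319−10 = 309; sign = (−1)^309 = -1.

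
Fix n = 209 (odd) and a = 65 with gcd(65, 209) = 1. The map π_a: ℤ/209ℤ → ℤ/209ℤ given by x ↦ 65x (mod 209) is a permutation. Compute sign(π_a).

+1

Start at x=45: 45 → 208 → 144 → 164 → 1 → 65 → 45 (one orbit).
Decompose π into cycles: lengths [6, 6, 6, 6, 6, 6, 6, 6, 6, 6, 6, 6, 6, 6, 6, 6, 6, 6, 6, 6, 6, 6, 6, 6, 6, 6, 6, 6, 6, 6, 6, 6, 6, 2, 2, 2, 2, 2, 1] (39 cycles, including the fixed point 0).
209 − 39 = 170 transpositions; sign(π) = (−1)^170 = +1.
Via Zolotarev, sign(π_{65}) = (65|209) = +1.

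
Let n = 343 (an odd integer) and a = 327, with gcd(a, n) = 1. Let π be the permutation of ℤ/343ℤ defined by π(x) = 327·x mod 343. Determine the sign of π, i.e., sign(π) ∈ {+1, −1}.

-1

Trace 340: π^k(340) = [340, 48, 261, 283, 274, 75, 172] for k=0..6.
Cycle lengths of π_327 on ℤ/343ℤ: [294, 42, 6, 1]; 4 cycles in total.
With 4 cycles on 343 points, sign = (−1)^{343−4} = -1.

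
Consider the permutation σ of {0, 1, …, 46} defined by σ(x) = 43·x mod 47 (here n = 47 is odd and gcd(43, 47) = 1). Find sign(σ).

Trace 8: π^k(8) = [8, 15, 34, 5, 27, 33, 9] for k=0..6.
2 cycles of lengths [46, 1].
2 cycles on 47: each ℓ→(−1)^(ℓ−1), product (−1)^45 = -1.
Zolotarev: (43|47) = -1, matching the cycle-count sign.

-1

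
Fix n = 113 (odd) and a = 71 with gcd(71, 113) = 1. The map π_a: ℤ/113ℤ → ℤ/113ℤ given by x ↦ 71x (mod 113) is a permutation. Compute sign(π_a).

Start at x=1: 1 → 71 → 69 → 40 → 15 → 48 → 18 → … (one orbit).
The orbit structure of x ↦ 71x mod 113: 8 orbits of sizes [16, 16, 16, 16, 16, 16, 16, 1].
113 − 8 = 105 transpositions; sign(π) = (−1)^105 = -1.

-1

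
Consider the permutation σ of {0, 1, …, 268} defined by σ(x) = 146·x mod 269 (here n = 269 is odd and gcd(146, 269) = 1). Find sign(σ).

-1

Start at x=35: 35 → 268 → 123 → 204 → 194 → 79 → 236 → … (one orbit).
2 cycles of lengths [268, 1].
sign(π) = (−1)^{n − #cycles} = (−1)^{269−2} = (−1)^267 = -1.
Zolotarev: (146|269) = -1, matching the cycle-count sign.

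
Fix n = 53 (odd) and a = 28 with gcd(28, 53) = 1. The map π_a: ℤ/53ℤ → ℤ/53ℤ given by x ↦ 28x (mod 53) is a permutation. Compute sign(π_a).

+1

Trace 49: π^k(49) = [49, 47, 44, 13, 46, 16, 24] for k=0..6.
Decompose π into cycles: lengths [13, 13, 13, 13, 1] (5 cycles, including the fixed point 0).
sign(π) = (−1)^{n − #cycles} = (−1)^{53−5} = (−1)^48 = +1.
Check: (28/53) = +1 by Zolotarev.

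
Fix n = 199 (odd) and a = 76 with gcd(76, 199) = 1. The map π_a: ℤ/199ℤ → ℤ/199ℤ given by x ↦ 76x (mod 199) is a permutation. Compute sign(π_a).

-1

Orbit of 83 under x↦76x: [83, 139, 17, 98, 85, 92, 27]… (length divides ord_199(76)).
Cycle lengths of π_76 on ℤ/199ℤ: [66, 66, 66, 1]; 4 cycles in total.
sign(π) = (−1)^{n − #cycles} = (−1)^{199−4} = (−1)^195 = -1.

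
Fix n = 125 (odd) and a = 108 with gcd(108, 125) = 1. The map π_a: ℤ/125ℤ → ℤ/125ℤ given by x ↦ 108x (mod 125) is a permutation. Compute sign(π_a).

-1

Start at x=36: 36 → 13 → 29 → 7 → 6 → 23 → 109 → … (one orbit).
Cycle type of π: 100 + 20 + 4 + 1; total 4 cycles.
With 4 cycles on 125 points, sign = (−1)^{125−4} = -1.
Check: (108/125) = -1 by Zolotarev.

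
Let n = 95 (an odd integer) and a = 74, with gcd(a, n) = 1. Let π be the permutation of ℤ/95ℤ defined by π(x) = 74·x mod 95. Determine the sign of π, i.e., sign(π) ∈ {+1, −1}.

Orbit of 26 under x↦74x: [26, 24, 66, 39, 36, 4, 11]… (length divides ord_95(74)).
9 cycles of lengths [18, 18, 18, 18, 9, 9, 2, 2, 1].
sign(π) = (−1)^{n − #cycles} = (−1)^{95−9} = (−1)^86 = +1.
Zolotarev: (74|95) = +1, matching the cycle-count sign.

+1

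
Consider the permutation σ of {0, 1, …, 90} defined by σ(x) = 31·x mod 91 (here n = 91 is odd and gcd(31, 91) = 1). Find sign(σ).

Orbit of 34 under x↦31x: [34, 53, 5, 64, 73, 79, 83]… (length divides ord_91(31)).
π_31 has 11 disjoint cycles with lengths [12, 12, 12, 12, 12, 12, 6, 4, 4, 4, 1] on {0,…,90}.
11 cycles on 91: each ℓ→(−1)^(ℓ−1), product (−1)^80 = +1.

+1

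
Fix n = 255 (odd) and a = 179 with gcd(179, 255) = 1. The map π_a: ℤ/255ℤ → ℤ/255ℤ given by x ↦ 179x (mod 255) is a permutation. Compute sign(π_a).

-1

Trace 106: π^k(106) = [106, 104, 1, 179, 166, 134, 16] for k=0..6.
38 cycles of lengths [8, 8, 8, 8, 8, 8, 8, 8, 8, 8, 8, 8, 8, 8, 8, 8, 8, 8, 8, 8, 8, 8, 8, 8, 8, 8, 8, 8, 8, 8, 2, 2, 2, 2, 2, 2, 2, 1].
sign(π) = (−1)^{n − #cycles} = (−1)^{255−38} = (−1)^217 = -1.
(179|255)_J = -1 (Zolotarev's lemma cross-check).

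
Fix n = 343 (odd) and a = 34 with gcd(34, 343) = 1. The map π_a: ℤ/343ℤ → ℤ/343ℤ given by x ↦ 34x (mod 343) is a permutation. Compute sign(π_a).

-1

Trace 55: π^k(55) = [55, 155, 125, 134, 97, 211, 314] for k=0..6.
Cycle lengths of π_34 on ℤ/343ℤ: [98, 98, 98, 14, 14, 14, 2, 2, 2, 1]; 10 cycles in total.
sign(π) = (−1)^{n − #cycles} = (−1)^{343−10} = (−1)^333 = -1.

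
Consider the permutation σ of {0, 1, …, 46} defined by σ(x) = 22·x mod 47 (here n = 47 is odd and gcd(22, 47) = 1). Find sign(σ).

-1

Orbit of 35 under x↦22x: [35, 18, 20, 17, 45, 3, 19]… (length divides ord_47(22)).
The orbit structure of x ↦ 22x mod 47: 2 orbits of sizes [46, 1].
Σ(ℓ_i−1) = 47−2 = 45; sign = (−1)^45 = -1.
Check: (22/47) = -1 by Zolotarev.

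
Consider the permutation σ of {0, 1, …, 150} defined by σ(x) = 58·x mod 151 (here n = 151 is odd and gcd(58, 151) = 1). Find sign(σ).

Orbit of 139 under x↦58x: [139, 59, 100, 62, 123, 37, 32]… (length divides ord_151(58)).
π_58 has 3 disjoint cycles with lengths [75, 75, 1] on {0,…,150}.
Σ(ℓ_i−1) = 151−3 = 148; sign = (−1)^148 = +1.
Check: (58/151) = +1 by Zolotarev.

+1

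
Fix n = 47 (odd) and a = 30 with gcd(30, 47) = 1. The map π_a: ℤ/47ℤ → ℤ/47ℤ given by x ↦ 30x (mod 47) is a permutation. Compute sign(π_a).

Start at x=32: 32 → 20 → 36 → 46 → 17 → 40 → 25 → … (one orbit).
Cycle lengths of π_30 on ℤ/47ℤ: [46, 1]; 2 cycles in total.
47 − 2 = 45 transpositions; sign(π) = (−1)^45 = -1.
Via Zolotarev, sign(π_{30}) = (30|47) = -1.

-1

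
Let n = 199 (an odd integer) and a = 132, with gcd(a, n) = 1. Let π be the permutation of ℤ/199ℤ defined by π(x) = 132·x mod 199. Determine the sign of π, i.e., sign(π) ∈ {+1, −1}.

Trace 123: π^k(123) = [123, 117, 121, 52, 98, 1, 132] for k=0..6.
The orbit structure of x ↦ 132x mod 199: 7 orbits of sizes [33, 33, 33, 33, 33, 33, 1].
Σ(ℓ_i−1) = 199−7 = 192; sign = (−1)^192 = +1.
(132|199)_J = +1 (Zolotarev's lemma cross-check).

+1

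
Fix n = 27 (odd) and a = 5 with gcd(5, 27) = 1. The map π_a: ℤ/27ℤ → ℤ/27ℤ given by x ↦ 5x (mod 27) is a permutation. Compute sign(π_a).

Trace 4: π^k(4) = [4, 20, 19, 14, 16, 26, 22] for k=0..6.
The orbit structure of x ↦ 5x mod 27: 4 orbits of sizes [18, 6, 2, 1].
sign(π) = (−1)^{n − #cycles} = (−1)^{27−4} = (−1)^23 = -1.

-1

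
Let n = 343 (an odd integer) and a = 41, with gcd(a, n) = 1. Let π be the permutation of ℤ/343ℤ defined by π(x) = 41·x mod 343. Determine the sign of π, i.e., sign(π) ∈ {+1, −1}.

Trace 342: π^k(342) = [342, 302, 34, 22, 216, 281, 202] for k=0..6.
The orbit structure of x ↦ 41x mod 343: 10 orbits of sizes [98, 98, 98, 14, 14, 14, 2, 2, 2, 1].
Σ(ℓ_i−1) = 343−10 = 333; sign = (−1)^333 = -1.
Zolotarev: (41|343) = -1, matching the cycle-count sign.

-1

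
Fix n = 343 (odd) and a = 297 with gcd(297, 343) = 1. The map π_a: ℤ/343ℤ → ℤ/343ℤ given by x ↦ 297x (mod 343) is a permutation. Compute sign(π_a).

-1

Start at x=268: 268 → 20 → 109 → 131 → 148 → 52 → 9 → … (one orbit).
4 cycles of lengths [294, 42, 6, 1].
343 − 4 = 339 transpositions; sign(π) = (−1)^339 = -1.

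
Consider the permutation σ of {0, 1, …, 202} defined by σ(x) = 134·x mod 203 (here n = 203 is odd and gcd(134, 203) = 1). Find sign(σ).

-1

Orbit of 1 under x↦134x: [1, 134, 92, 148, 141, 15, 183]… (length divides ord_203(134)).
π_134 has 14 disjoint cycles with lengths [28, 28, 28, 28, 28, 28, 28, 1, 1, 1, 1, 1, 1, 1] on {0,…,202}.
sign(π) = (−1)^{n − #cycles} = (−1)^{203−14} = (−1)^189 = -1.
Via Zolotarev, sign(π_{134}) = (134|203) = -1.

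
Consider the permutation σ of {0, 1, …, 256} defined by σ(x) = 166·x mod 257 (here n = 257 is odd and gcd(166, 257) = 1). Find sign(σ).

-1

Orbit of 154 under x↦166x: [154, 121, 40, 215, 224, 176, 175]… (length divides ord_257(166)).
Decompose π into cycles: lengths [256, 1] (2 cycles, including the fixed point 0).
Σ(ℓ_i−1) = 257−2 = 255; sign = (−1)^255 = -1.
(166|257)_J = -1 (Zolotarev's lemma cross-check).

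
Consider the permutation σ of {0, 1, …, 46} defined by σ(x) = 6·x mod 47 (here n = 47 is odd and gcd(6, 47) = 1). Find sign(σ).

+1

Trace 21: π^k(21) = [21, 32, 4, 24, 3, 18, 14] for k=0..6.
Decompose π into cycles: lengths [23, 23, 1] (3 cycles, including the fixed point 0).
sign(π) = (−1)^{n − #cycles} = (−1)^{47−3} = (−1)^44 = +1.
(6|47)_J = +1 (Zolotarev's lemma cross-check).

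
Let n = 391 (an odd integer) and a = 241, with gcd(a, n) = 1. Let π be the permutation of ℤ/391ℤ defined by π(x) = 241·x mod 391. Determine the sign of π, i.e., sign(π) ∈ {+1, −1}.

Orbit of 228 under x↦241x: [228, 208, 80, 121, 227, 358, 258]… (length divides ord_391(241)).
5 cycles of lengths [176, 176, 22, 16, 1].
5 cycles on 391: each ℓ→(−1)^(ℓ−1), product (−1)^386 = +1.
Zolotarev: (241|391) = +1, matching the cycle-count sign.

+1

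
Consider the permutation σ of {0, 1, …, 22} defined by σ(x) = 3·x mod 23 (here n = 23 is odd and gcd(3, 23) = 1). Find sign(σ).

+1

Trace 2: π^k(2) = [2, 6, 18, 8, 1, 3, 9] for k=0..6.
Cycle type of π: 11×2 + 1; total 3 cycles.
With 3 cycles on 23 points, sign = (−1)^{23−3} = +1.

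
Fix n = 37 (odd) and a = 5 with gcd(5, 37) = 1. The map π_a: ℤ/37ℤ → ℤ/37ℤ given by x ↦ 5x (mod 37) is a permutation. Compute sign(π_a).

-1

Start at x=10: 10 → 13 → 28 → 29 → 34 → 22 → 36 → … (one orbit).
Decompose π into cycles: lengths [36, 1] (2 cycles, including the fixed point 0).
2 cycles on 37: each ℓ→(−1)^(ℓ−1), product (−1)^35 = -1.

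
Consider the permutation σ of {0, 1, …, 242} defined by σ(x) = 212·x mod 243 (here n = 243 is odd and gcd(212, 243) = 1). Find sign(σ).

-1

Start at x=16: 16 → 233 → 67 → 110 → 235 → 5 → 88 → … (one orbit).
π_212 has 6 disjoint cycles with lengths [162, 54, 18, 6, 2, 1] on {0,…,242}.
sign(π) = (−1)^{n − #cycles} = (−1)^{243−6} = (−1)^237 = -1.
Via Zolotarev, sign(π_{212}) = (212|243) = -1.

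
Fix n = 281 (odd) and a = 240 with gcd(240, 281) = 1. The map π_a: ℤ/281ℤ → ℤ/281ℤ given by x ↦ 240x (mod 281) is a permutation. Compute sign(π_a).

Start at x=210: 210 → 101 → 74 → 57 → 192 → 277 → 164 → … (one orbit).
The orbit structure of x ↦ 240x mod 281: 2 orbits of sizes [280, 1].
Σ(ℓ_i−1) = 281−2 = 279; sign = (−1)^279 = -1.
The Jacobi symbol (240|281) = -1 (Zolotarev) agrees.

-1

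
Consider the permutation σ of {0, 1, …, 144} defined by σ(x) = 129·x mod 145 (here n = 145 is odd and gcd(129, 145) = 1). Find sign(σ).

+1

Trace 109: π^k(109) = [109, 141, 64, 136, 144, 16, 34] for k=0..6.
13 cycles of lengths [14, 14, 14, 14, 14, 14, 14, 14, 14, 14, 2, 2, 1].
n − c = 145 − 13 = 132; sign = (−1)^132 = +1.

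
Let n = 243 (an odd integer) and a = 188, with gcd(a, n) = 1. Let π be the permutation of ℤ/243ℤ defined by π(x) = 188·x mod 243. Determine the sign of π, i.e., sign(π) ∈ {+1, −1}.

Trace 55: π^k(55) = [55, 134, 163, 26, 28, 161, 136] for k=0..6.
π_188 has 32 disjoint cycles with lengths [18, 18, 18, 18, 18, 18, 18, 18, 18, 6, 6, 6, 6, 6, 6, 6, 6, 6, 2, 2, 2, 2, 2, 2, 2, 2, 2, 2, 2, 2, 2, 1] on {0,…,242}.
With 32 cycles on 243 points, sign = (−1)^{243−32} = -1.
(188|243)_J = -1 (Zolotarev's lemma cross-check).

-1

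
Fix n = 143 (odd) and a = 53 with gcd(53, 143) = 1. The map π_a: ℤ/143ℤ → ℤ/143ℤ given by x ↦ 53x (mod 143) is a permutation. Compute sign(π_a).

Start at x=53: 53 → 92 → 14 → 27 → 1 → 53 (one orbit).
π_53 has 39 disjoint cycles with lengths [5, 5, 5, 5, 5, 5, 5, 5, 5, 5, 5, 5, 5, 5, 5, 5, 5, 5, 5, 5, 5, 5, 5, 5, 5, 5, 1, 1, 1, 1, 1, 1, 1, 1, 1, 1, 1, 1, 1] on {0,…,142}.
n − c = 143 − 39 = 104; sign = (−1)^104 = +1.

+1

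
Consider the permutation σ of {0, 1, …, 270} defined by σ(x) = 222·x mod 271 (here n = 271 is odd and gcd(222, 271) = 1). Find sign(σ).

-1

Start at x=107: 107 → 177 → 270 → 49 → 38 → 35 → 182 → … (one orbit).
The orbit structure of x ↦ 222x mod 271: 2 orbits of sizes [270, 1].
With 2 cycles on 271 points, sign = (−1)^{271−2} = -1.
Zolotarev: (222|271) = -1, matching the cycle-count sign.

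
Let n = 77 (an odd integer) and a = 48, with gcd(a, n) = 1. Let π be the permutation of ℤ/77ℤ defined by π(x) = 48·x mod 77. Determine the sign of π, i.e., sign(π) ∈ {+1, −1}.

-1

Start at x=20: 20 → 36 → 34 → 15 → 27 → 64 → 69 → … (one orbit).
π_48 has 12 disjoint cycles with lengths [10, 10, 10, 10, 10, 10, 5, 5, 2, 2, 2, 1] on {0,…,76}.
sign(π) = (−1)^{n − #cycles} = (−1)^{77−12} = (−1)^65 = -1.
The Jacobi symbol (48|77) = -1 (Zolotarev) agrees.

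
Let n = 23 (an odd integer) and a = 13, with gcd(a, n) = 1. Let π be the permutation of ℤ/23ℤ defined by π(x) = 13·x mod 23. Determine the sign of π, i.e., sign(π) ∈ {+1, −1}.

Start at x=12: 12 → 18 → 4 → 6 → 9 → 2 → 3 → … (one orbit).
Cycle type of π: 11×2 + 1; total 3 cycles.
23 − 3 = 20 transpositions; sign(π) = (−1)^20 = +1.
The Jacobi symbol (13|23) = +1 (Zolotarev) agrees.

+1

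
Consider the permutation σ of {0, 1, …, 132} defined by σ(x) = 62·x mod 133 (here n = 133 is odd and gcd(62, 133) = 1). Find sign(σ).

-1

Trace 111: π^k(111) = [111, 99, 20, 43, 6, 106, 55] for k=0..6.
Decompose π into cycles: lengths [18, 18, 18, 18, 18, 18, 9, 9, 2, 2, 2, 1] (12 cycles, including the fixed point 0).
12 cycles on 133: each ℓ→(−1)^(ℓ−1), product (−1)^121 = -1.
Check: (62/133) = -1 by Zolotarev.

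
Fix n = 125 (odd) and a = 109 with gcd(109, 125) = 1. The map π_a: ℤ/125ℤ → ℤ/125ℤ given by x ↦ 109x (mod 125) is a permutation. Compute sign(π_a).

+1

Trace 29: π^k(29) = [29, 36, 49, 91, 44, 46, 14] for k=0..6.
Cycle lengths of π_109 on ℤ/125ℤ: [50, 50, 10, 10, 2, 2, 1]; 7 cycles in total.
n − c = 125 − 7 = 118; sign = (−1)^118 = +1.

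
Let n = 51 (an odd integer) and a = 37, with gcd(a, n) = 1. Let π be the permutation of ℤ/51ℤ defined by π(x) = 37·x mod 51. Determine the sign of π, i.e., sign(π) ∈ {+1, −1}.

Trace 43: π^k(43) = [43, 10, 13, 22, 49, 28, 16] for k=0..6.
π_37 has 6 disjoint cycles with lengths [16, 16, 16, 1, 1, 1] on {0,…,50}.
51 − 6 = 45 transpositions; sign(π) = (−1)^45 = -1.

-1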